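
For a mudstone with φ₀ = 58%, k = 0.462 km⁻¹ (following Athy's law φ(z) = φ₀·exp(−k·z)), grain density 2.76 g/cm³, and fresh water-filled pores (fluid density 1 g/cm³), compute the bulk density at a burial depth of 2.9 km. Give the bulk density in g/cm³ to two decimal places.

Porosity at depth: φ = 0.58·exp(−0.462×2.9) = 0.58×0.2619 = 0.1519
Bulk density: ρ_b = (1−φ)ρ_g + φ·ρ_f = 0.8481×2.76 + 0.1519×1
       = 2.341 + 0.152 = 2.493 g/cm³

2.49 g/cm³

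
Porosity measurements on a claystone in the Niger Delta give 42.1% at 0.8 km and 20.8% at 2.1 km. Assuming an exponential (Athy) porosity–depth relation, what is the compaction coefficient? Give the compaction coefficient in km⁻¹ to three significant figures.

Athy: n(d) = n₀ e^(−cd) ⇒ n₁/n₂ = e^{c(d₂−d₁)} ⇒ c = ln(n₁/n₂)/(d₂−d₁)
c = ln(0.421/0.208) / (2.1 − 0.8) = ln(2.024) / 1.3 = 0.7051 / 1.3 = 0.5424 km⁻¹

0.542 km⁻¹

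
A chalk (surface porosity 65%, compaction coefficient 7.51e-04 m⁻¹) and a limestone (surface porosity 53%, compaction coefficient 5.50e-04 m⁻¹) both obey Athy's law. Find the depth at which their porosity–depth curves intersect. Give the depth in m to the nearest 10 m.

1020 m

Working in km (1 km = 1000 m; β in km⁻¹ = β in m⁻¹ × 1000):
Set n₀ₐ e^(−βₐd) = n₀ᵦ e^(−βᵦd) ⇒ ln(n₀ₐ/n₀ᵦ) = (βₐ − βᵦ)·d
d = ln(0.65/0.53) / (0.751 − 0.55) = 0.2041 / 0.201 = 1.015 km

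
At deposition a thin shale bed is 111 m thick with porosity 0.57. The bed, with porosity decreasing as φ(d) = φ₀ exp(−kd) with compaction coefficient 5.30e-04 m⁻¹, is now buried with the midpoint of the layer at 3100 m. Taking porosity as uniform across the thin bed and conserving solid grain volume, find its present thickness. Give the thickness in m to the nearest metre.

54 m

Working in km (1 km = 1000 m; k in km⁻¹ = k in m⁻¹ × 1000):
Porosity at 3.1 km: φ = 0.57·exp(−0.53×3.1) = 0.1102
Solid-volume conservation: h(1−φ) = h₀(1−φ₀) ⇒ h = h₀·(1−φ₀)/(1−φ)
h = 0.111 × (1 − 0.57)/(1 − 0.1102) = 0.111 × 0.4833 = 0.0536 km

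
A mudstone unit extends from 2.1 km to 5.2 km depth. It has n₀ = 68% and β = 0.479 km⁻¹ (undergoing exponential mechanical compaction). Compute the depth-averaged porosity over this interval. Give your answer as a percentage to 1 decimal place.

⟨n⟩ = (1/(d₂−d₁)) ∫ n₀ e^(−βd) dd = n₀·(e^(−β·d₁) − e^(−β·d₂)) / (β·(d₂−d₁))
e^(−0.479×2.1) = 0.3657; e^(−0.479×5.2) = 0.0828
⟨n⟩ = 0.68 × (0.3657 − 0.0828) / (0.479 × 3.1) = 0.68 × 0.1905 = 0.1295

13.0%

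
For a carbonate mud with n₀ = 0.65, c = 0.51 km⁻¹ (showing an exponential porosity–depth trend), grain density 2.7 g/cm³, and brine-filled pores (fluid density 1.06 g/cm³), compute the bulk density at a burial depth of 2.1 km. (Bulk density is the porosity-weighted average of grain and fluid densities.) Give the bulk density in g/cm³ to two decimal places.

Porosity at depth: n = 0.65·exp(−0.51×2.1) = 0.65×0.3427 = 0.2227
Bulk density: ρ_b = (1−n)ρ_g + n·ρ_f = 0.7773×2.7 + 0.2227×1.06
       = 2.099 + 0.236 = 2.335 g/cm³

2.33 g/cm³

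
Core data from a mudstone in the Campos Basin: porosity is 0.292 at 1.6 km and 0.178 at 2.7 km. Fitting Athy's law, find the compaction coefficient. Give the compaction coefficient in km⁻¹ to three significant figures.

Athy: phi(d) = phi₀ e^(−kd) ⇒ phi₁/phi₂ = e^{k(d₂−d₁)} ⇒ k = ln(phi₁/phi₂)/(d₂−d₁)
k = ln(0.292/0.178) / (2.7 − 1.6) = ln(1.64) / 1.1 = 0.4950 / 1.1 = 0.45 km⁻¹

0.450 km⁻¹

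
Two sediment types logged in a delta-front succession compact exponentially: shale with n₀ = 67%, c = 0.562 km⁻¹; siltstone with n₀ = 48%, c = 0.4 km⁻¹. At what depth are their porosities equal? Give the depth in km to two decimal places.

Set n₀ₐ e^(−cₐz) = n₀ᵦ e^(−cᵦz) ⇒ ln(n₀ₐ/n₀ᵦ) = (cₐ − cᵦ)·z
z = ln(0.67/0.48) / (0.562 − 0.4) = 0.3335 / 0.162 = 2.059 km

2.06 km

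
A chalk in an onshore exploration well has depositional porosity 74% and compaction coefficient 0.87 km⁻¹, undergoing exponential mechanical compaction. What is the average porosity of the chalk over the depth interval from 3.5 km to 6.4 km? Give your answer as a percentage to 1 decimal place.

1.3%

⟨phi⟩ = (1/(z₂−z₁)) ∫ phi₀ e^(−cz) dz = phi₀·(e^(−c·z₁) − e^(−c·z₂)) / (c·(z₂−z₁))
e^(−0.87×3.5) = 0.0476; e^(−0.87×6.4) = 0.0038
⟨phi⟩ = 0.74 × (0.0476 − 0.0038) / (0.87 × 2.9) = 0.74 × 0.0174 = 0.0128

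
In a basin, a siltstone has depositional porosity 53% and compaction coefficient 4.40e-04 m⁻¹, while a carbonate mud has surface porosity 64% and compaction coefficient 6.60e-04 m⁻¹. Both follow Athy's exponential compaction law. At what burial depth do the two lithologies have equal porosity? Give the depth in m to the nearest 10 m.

860 m

Working in km (1 km = 1000 m; c in km⁻¹ = c in m⁻¹ × 1000):
Set phi₀ₐ e^(−cₐz) = phi₀ᵦ e^(−cᵦz) ⇒ ln(phi₀ₐ/phi₀ᵦ) = (cₐ − cᵦ)·z
z = ln(0.53/0.64) / (0.44 − 0.66) = -0.1886 / -0.22 = 0.857 km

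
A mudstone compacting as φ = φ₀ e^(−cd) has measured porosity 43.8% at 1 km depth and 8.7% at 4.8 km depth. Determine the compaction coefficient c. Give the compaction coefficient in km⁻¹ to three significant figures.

Athy: φ(d) = φ₀ e^(−cd) ⇒ φ₁/φ₂ = e^{c(d₂−d₁)} ⇒ c = ln(φ₁/φ₂)/(d₂−d₁)
c = ln(0.438/0.087) / (4.8 − 1) = ln(5.034) / 3.8 = 1.6163 / 3.8 = 0.4253 km⁻¹

0.425 km⁻¹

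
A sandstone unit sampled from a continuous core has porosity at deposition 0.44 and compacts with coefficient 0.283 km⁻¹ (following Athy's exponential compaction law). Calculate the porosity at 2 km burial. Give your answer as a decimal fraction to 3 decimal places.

φ = φ₀·exp(−c·z) = 0.44 × exp(−0.283 × 2) = 0.44 × exp(−0.566)
  = 0.44 × 0.5678 = 0.2498

0.250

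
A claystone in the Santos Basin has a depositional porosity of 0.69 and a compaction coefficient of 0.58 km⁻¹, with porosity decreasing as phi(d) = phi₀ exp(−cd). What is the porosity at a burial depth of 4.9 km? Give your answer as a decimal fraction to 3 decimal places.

0.040

phi = phi₀·exp(−c·d) = 0.69 × exp(−0.58 × 4.9) = 0.69 × exp(−2.842)
  = 0.69 × 0.0583 = 0.0402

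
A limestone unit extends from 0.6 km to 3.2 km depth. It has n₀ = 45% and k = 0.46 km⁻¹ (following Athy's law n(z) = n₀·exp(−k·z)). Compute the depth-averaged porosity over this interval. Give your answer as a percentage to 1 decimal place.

⟨n⟩ = (1/(z₂−z₁)) ∫ n₀ e^(−kz) dz = n₀·(e^(−k·z₁) − e^(−k·z₂)) / (k·(z₂−z₁))
e^(−0.46×0.6) = 0.7588; e^(−0.46×3.2) = 0.2295
⟨n⟩ = 0.45 × (0.7588 − 0.2295) / (0.46 × 2.6) = 0.45 × 0.4426 = 0.1992

19.9%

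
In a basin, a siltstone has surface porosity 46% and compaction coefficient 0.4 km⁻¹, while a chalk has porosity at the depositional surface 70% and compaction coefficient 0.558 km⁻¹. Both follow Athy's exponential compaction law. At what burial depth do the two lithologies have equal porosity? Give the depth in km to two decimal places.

2.66 km

Set phi₀ₐ e^(−kₐz) = phi₀ᵦ e^(−kᵦz) ⇒ ln(phi₀ₐ/phi₀ᵦ) = (kₐ − kᵦ)·z
z = ln(0.46/0.7) / (0.4 − 0.558) = -0.4199 / -0.158 = 2.657 km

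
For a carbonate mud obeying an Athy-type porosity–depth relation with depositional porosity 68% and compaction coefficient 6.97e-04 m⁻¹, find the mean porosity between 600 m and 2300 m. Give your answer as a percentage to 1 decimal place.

26.2%

Working in km (1 km = 1000 m; β in km⁻¹ = β in m⁻¹ × 1000):
⟨φ⟩ = (1/(Z₂−Z₁)) ∫ φ₀ e^(−βZ) dZ = φ₀·(e^(−β·Z₁) − e^(−β·Z₂)) / (β·(Z₂−Z₁))
e^(−0.697×0.6) = 0.6582; e^(−0.697×2.3) = 0.2013
⟨φ⟩ = 0.68 × (0.6582 − 0.2013) / (0.697 × 1.7) = 0.68 × 0.3857 = 0.2622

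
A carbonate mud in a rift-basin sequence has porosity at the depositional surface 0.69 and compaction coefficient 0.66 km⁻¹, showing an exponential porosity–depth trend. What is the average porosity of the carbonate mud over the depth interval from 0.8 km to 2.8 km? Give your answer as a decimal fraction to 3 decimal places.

0.226

⟨phi⟩ = (1/(z₂−z₁)) ∫ phi₀ e^(−kz) dz = phi₀·(e^(−k·z₁) − e^(−k·z₂)) / (k·(z₂−z₁))
e^(−0.66×0.8) = 0.5898; e^(−0.66×2.8) = 0.1576
⟨phi⟩ = 0.69 × (0.5898 − 0.1576) / (0.66 × 2) = 0.69 × 0.3274 = 0.2259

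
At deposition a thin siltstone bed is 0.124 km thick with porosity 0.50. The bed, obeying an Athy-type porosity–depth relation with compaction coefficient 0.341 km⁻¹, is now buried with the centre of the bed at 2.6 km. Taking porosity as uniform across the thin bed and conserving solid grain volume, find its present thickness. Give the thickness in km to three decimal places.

Porosity at 2.6 km: n = 0.5·exp(−0.341×2.6) = 0.2060
Solid-volume conservation: h(1−n) = h₀(1−n₀) ⇒ h = h₀·(1−n₀)/(1−n)
h = 0.124 × (1 − 0.5)/(1 − 0.2060) = 0.124 × 0.6297 = 0.0781 km

0.078 km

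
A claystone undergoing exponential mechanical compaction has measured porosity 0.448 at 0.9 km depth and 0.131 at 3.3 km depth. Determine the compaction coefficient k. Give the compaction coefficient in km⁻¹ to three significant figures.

0.512 km⁻¹

Athy: n(Z) = n₀ e^(−kZ) ⇒ n₁/n₂ = e^{k(Z₂−Z₁)} ⇒ k = ln(n₁/n₂)/(Z₂−Z₁)
k = ln(0.448/0.131) / (3.3 − 0.9) = ln(3.42) / 2.4 = 1.2296 / 2.4 = 0.5123 km⁻¹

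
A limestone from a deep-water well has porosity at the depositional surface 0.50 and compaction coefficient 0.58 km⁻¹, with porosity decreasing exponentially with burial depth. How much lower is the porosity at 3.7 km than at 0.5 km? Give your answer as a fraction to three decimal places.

n(0.5) = 0.5·e^(−0.58×0.5) = 0.3741
n(3.7) = 0.5·e^(−0.58×3.7) = 0.0585
Δn = 0.3741 − 0.0585 = 0.3157

0.316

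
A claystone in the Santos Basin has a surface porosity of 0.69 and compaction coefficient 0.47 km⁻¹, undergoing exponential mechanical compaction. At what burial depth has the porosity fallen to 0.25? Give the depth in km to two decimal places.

Invert Athy's law: z = ln(φ₀/φ) / k
z = ln(0.69/0.25) / 0.47 = ln(2.76) / 0.47 = 1.0152 / 0.47 = 2.160 km

2.16 km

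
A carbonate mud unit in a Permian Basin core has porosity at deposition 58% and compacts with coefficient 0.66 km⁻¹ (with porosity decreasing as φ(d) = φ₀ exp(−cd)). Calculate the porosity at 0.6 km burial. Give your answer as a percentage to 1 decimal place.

φ = φ₀·exp(−c·d) = 0.58 × exp(−0.66 × 0.6) = 0.58 × exp(−0.396)
  = 0.58 × 0.6730 = 0.3903

39.0%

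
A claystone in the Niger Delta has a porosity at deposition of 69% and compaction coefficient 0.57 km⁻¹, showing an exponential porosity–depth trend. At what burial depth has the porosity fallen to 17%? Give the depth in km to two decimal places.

Invert Athy's law: d = ln(n₀/n) / β
d = ln(0.69/0.17) / 0.57 = ln(4.059) / 0.57 = 1.4009 / 0.57 = 2.458 km

2.46 km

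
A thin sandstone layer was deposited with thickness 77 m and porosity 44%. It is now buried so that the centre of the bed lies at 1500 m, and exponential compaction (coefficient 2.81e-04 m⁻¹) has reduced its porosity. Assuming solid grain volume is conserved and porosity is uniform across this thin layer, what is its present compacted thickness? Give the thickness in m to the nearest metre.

61 m

Working in km (1 km = 1000 m; k in km⁻¹ = k in m⁻¹ × 1000):
Porosity at 1.5 km: phi = 0.44·exp(−0.281×1.5) = 0.2887
Solid-volume conservation: h(1−phi) = h₀(1−phi₀) ⇒ h = h₀·(1−phi₀)/(1−phi)
h = 0.077 × (1 − 0.44)/(1 − 0.2887) = 0.077 × 0.7873 = 0.0606 km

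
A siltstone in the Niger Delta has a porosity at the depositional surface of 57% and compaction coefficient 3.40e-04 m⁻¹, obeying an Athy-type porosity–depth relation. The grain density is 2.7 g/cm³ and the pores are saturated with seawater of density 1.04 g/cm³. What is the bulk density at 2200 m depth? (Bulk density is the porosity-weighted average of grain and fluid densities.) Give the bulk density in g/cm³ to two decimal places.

2.25 g/cm³

Working in km (1 km = 1000 m; β in km⁻¹ = β in m⁻¹ × 1000):
Porosity at depth: n = 0.57·exp(−0.34×2.2) = 0.57×0.4733 = 0.2698
Bulk density: ρ_b = (1−n)ρ_g + n·ρ_f = 0.7302×2.7 + 0.2698×1.04
       = 1.972 + 0.281 = 2.252 g/cm³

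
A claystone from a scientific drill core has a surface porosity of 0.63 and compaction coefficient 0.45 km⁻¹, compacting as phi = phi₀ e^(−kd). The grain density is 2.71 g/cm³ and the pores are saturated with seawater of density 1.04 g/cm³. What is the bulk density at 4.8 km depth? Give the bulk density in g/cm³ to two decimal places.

2.59 g/cm³

Porosity at depth: phi = 0.63·exp(−0.45×4.8) = 0.63×0.1153 = 0.0727
Bulk density: ρ_b = (1−phi)ρ_g + phi·ρ_f = 0.9273×2.71 + 0.0727×1.04
       = 2.513 + 0.076 = 2.589 g/cm³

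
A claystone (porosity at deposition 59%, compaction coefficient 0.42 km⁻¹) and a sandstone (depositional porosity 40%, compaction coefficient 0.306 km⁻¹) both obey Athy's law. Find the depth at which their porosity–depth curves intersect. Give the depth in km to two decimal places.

Set n₀ₐ e^(−cₐZ) = n₀ᵦ e^(−cᵦZ) ⇒ ln(n₀ₐ/n₀ᵦ) = (cₐ − cᵦ)·Z
Z = ln(0.59/0.4) / (0.42 − 0.306) = 0.3887 / 0.114 = 3.409 km

3.41 km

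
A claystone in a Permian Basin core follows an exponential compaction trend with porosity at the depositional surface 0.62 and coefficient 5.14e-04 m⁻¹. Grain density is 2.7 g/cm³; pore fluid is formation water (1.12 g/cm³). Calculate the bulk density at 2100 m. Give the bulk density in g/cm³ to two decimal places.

Working in km (1 km = 1000 m; β in km⁻¹ = β in m⁻¹ × 1000):
Porosity at depth: φ = 0.62·exp(−0.514×2.1) = 0.62×0.3398 = 0.2107
Bulk density: ρ_b = (1−φ)ρ_g + φ·ρ_f = 0.7893×2.7 + 0.2107×1.12
       = 2.131 + 0.236 = 2.367 g/cm³

2.37 g/cm³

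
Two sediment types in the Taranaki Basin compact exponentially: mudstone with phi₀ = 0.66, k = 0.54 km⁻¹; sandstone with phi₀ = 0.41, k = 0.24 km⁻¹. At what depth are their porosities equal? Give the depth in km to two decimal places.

1.59 km

Set phi₀ₐ e^(−kₐZ) = phi₀ᵦ e^(−kᵦZ) ⇒ ln(phi₀ₐ/phi₀ᵦ) = (kₐ − kᵦ)·Z
Z = ln(0.66/0.41) / (0.54 − 0.24) = 0.4761 / 0.3 = 1.587 km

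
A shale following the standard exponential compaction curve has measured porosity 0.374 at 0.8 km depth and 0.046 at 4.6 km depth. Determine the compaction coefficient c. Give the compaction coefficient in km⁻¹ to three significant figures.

Athy: n(z) = n₀ e^(−cz) ⇒ n₁/n₂ = e^{c(z₂−z₁)} ⇒ c = ln(n₁/n₂)/(z₂−z₁)
c = ln(0.374/0.046) / (4.6 − 0.8) = ln(8.13) / 3.8 = 2.0956 / 3.8 = 0.5515 km⁻¹

0.551 km⁻¹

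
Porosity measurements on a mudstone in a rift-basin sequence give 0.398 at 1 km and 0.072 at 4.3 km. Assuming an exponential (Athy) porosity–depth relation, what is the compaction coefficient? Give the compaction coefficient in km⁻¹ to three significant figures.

0.518 km⁻¹

Athy: phi(z) = phi₀ e^(−cz) ⇒ phi₁/phi₂ = e^{c(z₂−z₁)} ⇒ c = ln(phi₁/phi₂)/(z₂−z₁)
c = ln(0.398/0.072) / (4.3 − 1) = ln(5.528) / 3.3 = 1.7098 / 3.3 = 0.5181 km⁻¹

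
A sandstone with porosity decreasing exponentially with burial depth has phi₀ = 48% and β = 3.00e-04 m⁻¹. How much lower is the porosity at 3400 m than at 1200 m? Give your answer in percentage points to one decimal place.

16.2 percentage points

Working in km (1 km = 1000 m; β in km⁻¹ = β in m⁻¹ × 1000):
phi(1.2) = 0.48·e^(−0.3×1.2) = 0.3349
phi(3.4) = 0.48·e^(−0.3×3.4) = 0.1731
Δphi = 0.3349 − 0.1731 = 0.1618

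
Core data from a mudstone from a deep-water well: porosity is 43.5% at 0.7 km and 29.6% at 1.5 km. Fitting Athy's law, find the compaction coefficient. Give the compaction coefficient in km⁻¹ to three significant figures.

Athy: φ(z) = φ₀ e^(−kz) ⇒ φ₁/φ₂ = e^{k(z₂−z₁)} ⇒ k = ln(φ₁/φ₂)/(z₂−z₁)
k = ln(0.435/0.296) / (1.5 − 0.7) = ln(1.47) / 0.8 = 0.3850 / 0.8 = 0.4812 km⁻¹

0.481 km⁻¹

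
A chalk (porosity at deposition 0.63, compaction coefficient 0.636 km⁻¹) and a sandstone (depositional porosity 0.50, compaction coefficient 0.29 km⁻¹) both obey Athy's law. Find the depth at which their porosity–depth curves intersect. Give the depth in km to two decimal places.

Set φ₀ₐ e^(−kₐZ) = φ₀ᵦ e^(−kᵦZ) ⇒ ln(φ₀ₐ/φ₀ᵦ) = (kₐ − kᵦ)·Z
Z = ln(0.63/0.5) / (0.636 − 0.29) = 0.2311 / 0.346 = 0.668 km

0.67 km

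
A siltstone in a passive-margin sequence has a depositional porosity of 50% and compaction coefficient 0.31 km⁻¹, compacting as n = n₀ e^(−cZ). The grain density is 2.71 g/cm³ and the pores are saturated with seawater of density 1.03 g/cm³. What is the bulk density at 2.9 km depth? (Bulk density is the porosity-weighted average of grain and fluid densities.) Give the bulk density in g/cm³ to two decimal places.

2.37 g/cm³

Porosity at depth: n = 0.5·exp(−0.31×2.9) = 0.5×0.4070 = 0.2035
Bulk density: ρ_b = (1−n)ρ_g + n·ρ_f = 0.7965×2.71 + 0.2035×1.03
       = 2.159 + 0.210 = 2.368 g/cm³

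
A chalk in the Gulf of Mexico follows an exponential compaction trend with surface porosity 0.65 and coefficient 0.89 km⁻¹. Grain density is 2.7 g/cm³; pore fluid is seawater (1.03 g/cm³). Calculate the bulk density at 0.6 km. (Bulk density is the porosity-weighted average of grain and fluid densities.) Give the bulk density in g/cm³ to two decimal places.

2.06 g/cm³

Porosity at depth: n = 0.65·exp(−0.89×0.6) = 0.65×0.5863 = 0.3811
Bulk density: ρ_b = (1−n)ρ_g + n·ρ_f = 0.6189×2.7 + 0.3811×1.03
       = 1.671 + 0.392 = 2.064 g/cm³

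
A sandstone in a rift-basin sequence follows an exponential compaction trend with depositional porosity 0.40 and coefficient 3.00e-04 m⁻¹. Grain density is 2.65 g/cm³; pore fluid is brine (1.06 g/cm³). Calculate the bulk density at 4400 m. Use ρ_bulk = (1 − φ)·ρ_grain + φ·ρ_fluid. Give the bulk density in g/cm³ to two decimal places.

Working in km (1 km = 1000 m; c in km⁻¹ = c in m⁻¹ × 1000):
Porosity at depth: phi = 0.4·exp(−0.3×4.4) = 0.4×0.2671 = 0.1069
Bulk density: ρ_b = (1−phi)ρ_g + phi·ρ_f = 0.8931×2.65 + 0.1069×1.06
       = 2.367 + 0.113 = 2.480 g/cm³

2.48 g/cm³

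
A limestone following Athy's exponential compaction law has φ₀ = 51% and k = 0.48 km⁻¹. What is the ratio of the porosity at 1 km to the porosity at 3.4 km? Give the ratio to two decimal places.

3.16

φ(z₁)/φ(z₂) = e^(−k·z₁)/e^(−k·z₂) = e^{k(z₂−z₁)}
= exp(0.48 × 2.4) = exp(1.152) = 3.1645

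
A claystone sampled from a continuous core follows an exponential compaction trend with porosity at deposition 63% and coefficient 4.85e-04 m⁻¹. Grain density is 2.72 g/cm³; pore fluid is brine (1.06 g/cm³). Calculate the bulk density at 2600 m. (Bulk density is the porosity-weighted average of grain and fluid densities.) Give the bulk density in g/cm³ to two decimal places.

2.42 g/cm³

Working in km (1 km = 1000 m; c in km⁻¹ = c in m⁻¹ × 1000):
Porosity at depth: φ = 0.63·exp(−0.485×2.6) = 0.63×0.2834 = 0.1785
Bulk density: ρ_b = (1−φ)ρ_g + φ·ρ_f = 0.8215×2.72 + 0.1785×1.06
       = 2.234 + 0.189 = 2.424 g/cm³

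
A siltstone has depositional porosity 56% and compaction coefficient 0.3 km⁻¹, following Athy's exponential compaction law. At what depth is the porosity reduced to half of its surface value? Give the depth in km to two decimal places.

2.31 km

phi/phi₀ = 1/2 ⇒ exp(−β·d) = 1/2 ⇒ d = ln(2) / β
d = 0.6931 / 0.3 = 2.310 km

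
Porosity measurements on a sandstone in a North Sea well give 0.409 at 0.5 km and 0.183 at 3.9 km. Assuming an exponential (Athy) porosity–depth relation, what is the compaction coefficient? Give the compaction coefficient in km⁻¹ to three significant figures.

Athy: φ(z) = φ₀ e^(−kz) ⇒ φ₁/φ₂ = e^{k(z₂−z₁)} ⇒ k = ln(φ₁/φ₂)/(z₂−z₁)
k = ln(0.409/0.183) / (3.9 − 0.5) = ln(2.235) / 3.4 = 0.8042 / 3.4 = 0.2365 km⁻¹

0.237 km⁻¹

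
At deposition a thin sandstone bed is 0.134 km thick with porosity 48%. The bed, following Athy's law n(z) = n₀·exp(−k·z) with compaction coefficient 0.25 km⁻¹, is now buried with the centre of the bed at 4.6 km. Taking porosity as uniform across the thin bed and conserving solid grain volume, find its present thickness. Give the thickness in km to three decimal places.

0.082 km

Porosity at 4.6 km: n = 0.48·exp(−0.25×4.6) = 0.1520
Solid-volume conservation: h(1−n) = h₀(1−n₀) ⇒ h = h₀·(1−n₀)/(1−n)
h = 0.134 × (1 − 0.48)/(1 − 0.1520) = 0.134 × 0.6132 = 0.0822 km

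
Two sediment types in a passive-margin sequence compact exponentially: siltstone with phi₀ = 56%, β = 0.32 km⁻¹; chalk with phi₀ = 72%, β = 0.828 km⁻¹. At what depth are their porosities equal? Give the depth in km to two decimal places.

Set phi₀ₐ e^(−βₐZ) = phi₀ᵦ e^(−βᵦZ) ⇒ ln(phi₀ₐ/phi₀ᵦ) = (βₐ − βᵦ)·Z
Z = ln(0.56/0.72) / (0.32 − 0.828) = -0.2513 / -0.508 = 0.495 km

0.49 km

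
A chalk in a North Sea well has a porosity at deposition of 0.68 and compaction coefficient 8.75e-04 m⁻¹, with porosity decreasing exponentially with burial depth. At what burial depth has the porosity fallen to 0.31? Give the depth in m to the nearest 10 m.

900 m

Working in km (1 km = 1000 m; k in km⁻¹ = k in m⁻¹ × 1000):
Invert Athy's law: Z = ln(n₀/n) / k
Z = ln(0.68/0.31) / 0.875 = ln(2.194) / 0.875 = 0.7855 / 0.875 = 0.898 km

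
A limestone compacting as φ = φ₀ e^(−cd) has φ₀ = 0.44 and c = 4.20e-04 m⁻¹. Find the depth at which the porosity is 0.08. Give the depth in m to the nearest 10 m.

4060 m

Working in km (1 km = 1000 m; c in km⁻¹ = c in m⁻¹ × 1000):
Invert Athy's law: d = ln(φ₀/φ) / c
d = ln(0.44/0.08) / 0.42 = ln(5.5) / 0.42 = 1.7047 / 0.42 = 4.059 km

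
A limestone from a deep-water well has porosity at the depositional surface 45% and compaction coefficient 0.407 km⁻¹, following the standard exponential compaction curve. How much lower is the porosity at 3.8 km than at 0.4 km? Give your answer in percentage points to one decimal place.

phi(0.4) = 0.45·e^(−0.407×0.4) = 0.3824
phi(3.8) = 0.45·e^(−0.407×3.8) = 0.0958
Δphi = 0.3824 − 0.0958 = 0.2866

28.7 percentage points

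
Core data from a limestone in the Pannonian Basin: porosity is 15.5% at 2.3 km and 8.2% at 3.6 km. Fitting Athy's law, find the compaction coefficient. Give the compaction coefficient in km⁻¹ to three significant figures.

Athy: n(Z) = n₀ e^(−cZ) ⇒ n₁/n₂ = e^{c(Z₂−Z₁)} ⇒ c = ln(n₁/n₂)/(Z₂−Z₁)
c = ln(0.155/0.082) / (3.6 − 2.3) = ln(1.89) / 1.3 = 0.6367 / 1.3 = 0.4898 km⁻¹

0.490 km⁻¹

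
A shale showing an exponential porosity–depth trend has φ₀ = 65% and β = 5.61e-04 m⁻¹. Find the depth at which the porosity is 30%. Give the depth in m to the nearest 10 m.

Working in km (1 km = 1000 m; β in km⁻¹ = β in m⁻¹ × 1000):
Invert Athy's law: z = ln(φ₀/φ) / β
z = ln(0.65/0.3) / 0.561 = ln(2.167) / 0.561 = 0.7732 / 0.561 = 1.378 km

1380 m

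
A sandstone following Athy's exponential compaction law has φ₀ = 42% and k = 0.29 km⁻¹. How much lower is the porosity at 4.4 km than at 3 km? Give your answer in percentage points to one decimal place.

5.9 percentage points

φ(3) = 0.42·e^(−0.29×3) = 0.1760
φ(4.4) = 0.42·e^(−0.29×4.4) = 0.1172
Δφ = 0.1760 − 0.1172 = 0.0587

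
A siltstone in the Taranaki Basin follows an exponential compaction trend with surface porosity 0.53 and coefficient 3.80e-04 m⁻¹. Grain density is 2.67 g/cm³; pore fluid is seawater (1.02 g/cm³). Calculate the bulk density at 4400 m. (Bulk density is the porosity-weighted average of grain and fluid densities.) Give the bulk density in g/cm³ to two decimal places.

Working in km (1 km = 1000 m; β in km⁻¹ = β in m⁻¹ × 1000):
Porosity at depth: n = 0.53·exp(−0.38×4.4) = 0.53×0.1879 = 0.0996
Bulk density: ρ_b = (1−n)ρ_g + n·ρ_f = 0.9004×2.67 + 0.0996×1.02
       = 2.404 + 0.102 = 2.506 g/cm³

2.51 g/cm³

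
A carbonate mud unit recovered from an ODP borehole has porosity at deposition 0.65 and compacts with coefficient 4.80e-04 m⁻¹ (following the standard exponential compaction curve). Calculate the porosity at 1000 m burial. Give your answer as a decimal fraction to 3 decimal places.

0.402

Working in km (1 km = 1000 m; c in km⁻¹ = c in m⁻¹ × 1000):
n = n₀·exp(−c·Z) = 0.65 × exp(−0.48 × 1) = 0.65 × exp(−0.48)
  = 0.65 × 0.6188 = 0.4022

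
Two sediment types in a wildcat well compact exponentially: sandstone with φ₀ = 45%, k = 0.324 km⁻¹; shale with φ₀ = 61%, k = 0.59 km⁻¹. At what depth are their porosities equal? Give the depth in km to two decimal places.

Set φ₀ₐ e^(−kₐd) = φ₀ᵦ e^(−kᵦd) ⇒ ln(φ₀ₐ/φ₀ᵦ) = (kₐ − kᵦ)·d
d = ln(0.45/0.61) / (0.324 − 0.59) = -0.3042 / -0.266 = 1.144 km

1.14 km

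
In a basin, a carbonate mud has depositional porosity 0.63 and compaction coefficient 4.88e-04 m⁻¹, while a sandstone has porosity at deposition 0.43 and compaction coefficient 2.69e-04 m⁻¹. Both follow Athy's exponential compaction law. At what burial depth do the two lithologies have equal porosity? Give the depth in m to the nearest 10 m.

1740 m

Working in km (1 km = 1000 m; β in km⁻¹ = β in m⁻¹ × 1000):
Set phi₀ₐ e^(−βₐd) = phi₀ᵦ e^(−βᵦd) ⇒ ln(phi₀ₐ/phi₀ᵦ) = (βₐ − βᵦ)·d
d = ln(0.63/0.43) / (0.488 − 0.269) = 0.3819 / 0.219 = 1.744 km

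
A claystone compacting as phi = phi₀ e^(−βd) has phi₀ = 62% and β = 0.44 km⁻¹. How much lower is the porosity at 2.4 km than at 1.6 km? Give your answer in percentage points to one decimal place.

9.1 percentage points

phi(1.6) = 0.62·e^(−0.44×1.6) = 0.3067
phi(2.4) = 0.62·e^(−0.44×2.4) = 0.2157
Δphi = 0.3067 − 0.2157 = 0.0910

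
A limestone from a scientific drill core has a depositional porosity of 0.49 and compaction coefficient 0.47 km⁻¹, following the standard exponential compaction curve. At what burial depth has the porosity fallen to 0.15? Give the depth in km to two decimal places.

Invert Athy's law: z = ln(φ₀/φ) / k
z = ln(0.49/0.15) / 0.47 = ln(3.267) / 0.47 = 1.1838 / 0.47 = 2.519 km

2.52 km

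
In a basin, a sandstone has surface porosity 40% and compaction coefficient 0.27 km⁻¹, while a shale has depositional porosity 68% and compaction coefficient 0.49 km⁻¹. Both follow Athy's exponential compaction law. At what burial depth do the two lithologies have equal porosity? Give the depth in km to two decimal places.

2.41 km

Set n₀ₐ e^(−cₐd) = n₀ᵦ e^(−cᵦd) ⇒ ln(n₀ₐ/n₀ᵦ) = (cₐ − cᵦ)·d
d = ln(0.4/0.68) / (0.27 − 0.49) = -0.5306 / -0.22 = 2.412 km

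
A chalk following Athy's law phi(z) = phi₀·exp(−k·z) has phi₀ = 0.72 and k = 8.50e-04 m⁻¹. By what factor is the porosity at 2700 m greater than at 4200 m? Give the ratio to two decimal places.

Working in km (1 km = 1000 m; k in km⁻¹ = k in m⁻¹ × 1000):
phi(z₁)/phi(z₂) = e^(−k·z₁)/e^(−k·z₂) = e^{k(z₂−z₁)}
= exp(0.85 × 1.5) = exp(1.275) = 3.5787

3.58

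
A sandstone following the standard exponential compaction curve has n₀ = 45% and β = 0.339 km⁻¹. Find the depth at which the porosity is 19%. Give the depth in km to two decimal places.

Invert Athy's law: d = ln(n₀/n) / β
d = ln(0.45/0.19) / 0.339 = ln(2.368) / 0.339 = 0.8622 / 0.339 = 2.543 km

2.54 km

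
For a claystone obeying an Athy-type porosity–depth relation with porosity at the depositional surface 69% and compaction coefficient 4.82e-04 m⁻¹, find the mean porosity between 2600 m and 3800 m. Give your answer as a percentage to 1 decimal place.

Working in km (1 km = 1000 m; k in km⁻¹ = k in m⁻¹ × 1000):
⟨phi⟩ = (1/(d₂−d₁)) ∫ phi₀ e^(−kd) dd = phi₀·(e^(−k·d₁) − e^(−k·d₂)) / (k·(d₂−d₁))
e^(−0.482×2.6) = 0.2856; e^(−0.482×3.8) = 0.1602
⟨phi⟩ = 0.69 × (0.2856 − 0.1602) / (0.482 × 1.2) = 0.69 × 0.2169 = 0.1496

15.0%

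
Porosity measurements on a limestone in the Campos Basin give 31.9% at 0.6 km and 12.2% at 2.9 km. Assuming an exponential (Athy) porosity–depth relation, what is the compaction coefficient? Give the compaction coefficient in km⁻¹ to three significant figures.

Athy: phi(z) = phi₀ e^(−βz) ⇒ phi₁/phi₂ = e^{β(z₂−z₁)} ⇒ β = ln(phi₁/phi₂)/(z₂−z₁)
β = ln(0.319/0.122) / (2.9 − 0.6) = ln(2.615) / 2.3 = 0.9612 / 2.3 = 0.4179 km⁻¹

0.418 km⁻¹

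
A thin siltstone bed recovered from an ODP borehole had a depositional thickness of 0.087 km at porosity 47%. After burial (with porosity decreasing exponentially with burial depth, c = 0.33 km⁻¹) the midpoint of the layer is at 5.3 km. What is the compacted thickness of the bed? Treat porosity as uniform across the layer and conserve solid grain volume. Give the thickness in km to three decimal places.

0.050 km

Porosity at 5.3 km: n = 0.47·exp(−0.33×5.3) = 0.0818
Solid-volume conservation: h(1−n) = h₀(1−n₀) ⇒ h = h₀·(1−n₀)/(1−n)
h = 0.087 × (1 − 0.47)/(1 − 0.0818) = 0.087 × 0.5772 = 0.0502 km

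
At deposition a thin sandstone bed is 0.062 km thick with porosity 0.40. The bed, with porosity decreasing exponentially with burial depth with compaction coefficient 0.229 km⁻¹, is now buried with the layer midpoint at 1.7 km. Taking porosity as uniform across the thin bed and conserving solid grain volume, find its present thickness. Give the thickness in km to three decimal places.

0.051 km

Porosity at 1.7 km: phi = 0.4·exp(−0.229×1.7) = 0.2710
Solid-volume conservation: h(1−phi) = h₀(1−phi₀) ⇒ h = h₀·(1−phi₀)/(1−phi)
h = 0.062 × (1 − 0.4)/(1 − 0.2710) = 0.062 × 0.8231 = 0.0510 km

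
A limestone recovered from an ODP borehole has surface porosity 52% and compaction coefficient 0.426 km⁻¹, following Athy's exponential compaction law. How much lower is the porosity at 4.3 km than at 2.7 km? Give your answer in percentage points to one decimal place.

8.1 percentage points

phi(2.7) = 0.52·e^(−0.426×2.7) = 0.1646
phi(4.3) = 0.52·e^(−0.426×4.3) = 0.0833
Δphi = 0.1646 − 0.0833 = 0.0814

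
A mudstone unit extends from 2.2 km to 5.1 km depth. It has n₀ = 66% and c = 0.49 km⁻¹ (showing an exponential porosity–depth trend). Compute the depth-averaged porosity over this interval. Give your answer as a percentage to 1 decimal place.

12.0%

⟨n⟩ = (1/(Z₂−Z₁)) ∫ n₀ e^(−cZ) dZ = n₀·(e^(−c·Z₁) − e^(−c·Z₂)) / (c·(Z₂−Z₁))
e^(−0.49×2.2) = 0.3403; e^(−0.49×5.1) = 0.0822
⟨n⟩ = 0.66 × (0.3403 − 0.0822) / (0.49 × 2.9) = 0.66 × 0.1816 = 0.1199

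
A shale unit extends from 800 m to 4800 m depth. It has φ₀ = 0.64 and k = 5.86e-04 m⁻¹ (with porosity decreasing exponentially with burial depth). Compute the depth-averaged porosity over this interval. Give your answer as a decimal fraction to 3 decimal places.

0.154

Working in km (1 km = 1000 m; k in km⁻¹ = k in m⁻¹ × 1000):
⟨φ⟩ = (1/(z₂−z₁)) ∫ φ₀ e^(−kz) dz = φ₀·(e^(−k·z₁) − e^(−k·z₂)) / (k·(z₂−z₁))
e^(−0.586×0.8) = 0.6258; e^(−0.586×4.8) = 0.0600
⟨φ⟩ = 0.64 × (0.6258 − 0.0600) / (0.586 × 4) = 0.64 × 0.2413 = 0.1545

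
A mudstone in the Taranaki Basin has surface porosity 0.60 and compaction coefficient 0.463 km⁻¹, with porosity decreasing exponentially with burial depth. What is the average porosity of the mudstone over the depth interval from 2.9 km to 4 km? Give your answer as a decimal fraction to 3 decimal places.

0.123

⟨φ⟩ = (1/(d₂−d₁)) ∫ φ₀ e^(−βd) dd = φ₀·(e^(−β·d₁) − e^(−β·d₂)) / (β·(d₂−d₁))
e^(−0.463×2.9) = 0.2611; e^(−0.463×4) = 0.1569
⟨φ⟩ = 0.6 × (0.2611 − 0.1569) / (0.463 × 1.1) = 0.6 × 0.2046 = 0.1228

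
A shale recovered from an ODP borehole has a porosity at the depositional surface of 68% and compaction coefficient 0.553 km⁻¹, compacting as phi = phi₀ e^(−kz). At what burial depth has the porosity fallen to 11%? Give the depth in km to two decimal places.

3.29 km

Invert Athy's law: z = ln(phi₀/phi) / k
z = ln(0.68/0.11) / 0.553 = ln(6.182) / 0.553 = 1.8216 / 0.553 = 3.294 km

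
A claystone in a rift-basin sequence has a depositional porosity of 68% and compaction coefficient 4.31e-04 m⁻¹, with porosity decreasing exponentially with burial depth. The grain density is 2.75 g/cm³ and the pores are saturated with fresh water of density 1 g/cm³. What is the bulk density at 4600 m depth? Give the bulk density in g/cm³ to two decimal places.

2.59 g/cm³

Working in km (1 km = 1000 m; c in km⁻¹ = c in m⁻¹ × 1000):
Porosity at depth: φ = 0.68·exp(−0.431×4.6) = 0.68×0.1377 = 0.0936
Bulk density: ρ_b = (1−φ)ρ_g + φ·ρ_f = 0.9064×2.75 + 0.0936×1
       = 2.492 + 0.094 = 2.586 g/cm³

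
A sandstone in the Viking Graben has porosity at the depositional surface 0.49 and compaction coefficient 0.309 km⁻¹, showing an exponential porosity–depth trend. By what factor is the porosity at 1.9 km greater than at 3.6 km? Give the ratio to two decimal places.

n(z₁)/n(z₂) = e^(−β·z₁)/e^(−β·z₂) = e^{β(z₂−z₁)}
= exp(0.309 × 1.7) = exp(0.5253) = 1.6910

1.69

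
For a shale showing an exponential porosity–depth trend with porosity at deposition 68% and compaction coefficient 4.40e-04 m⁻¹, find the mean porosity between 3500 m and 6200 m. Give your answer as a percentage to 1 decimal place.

8.5%

Working in km (1 km = 1000 m; k in km⁻¹ = k in m⁻¹ × 1000):
⟨φ⟩ = (1/(Z₂−Z₁)) ∫ φ₀ e^(−kZ) dZ = φ₀·(e^(−k·Z₁) − e^(−k·Z₂)) / (k·(Z₂−Z₁))
e^(−0.44×3.5) = 0.2144; e^(−0.44×6.2) = 0.0653
⟨φ⟩ = 0.68 × (0.2144 − 0.0653) / (0.44 × 2.7) = 0.68 × 0.1254 = 0.0853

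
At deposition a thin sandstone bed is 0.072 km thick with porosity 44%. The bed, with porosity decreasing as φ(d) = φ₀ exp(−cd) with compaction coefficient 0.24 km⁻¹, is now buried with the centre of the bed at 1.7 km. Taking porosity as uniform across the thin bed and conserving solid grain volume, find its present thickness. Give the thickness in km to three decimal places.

Porosity at 1.7 km: φ = 0.44·exp(−0.24×1.7) = 0.2926
Solid-volume conservation: h(1−φ) = h₀(1−φ₀) ⇒ h = h₀·(1−φ₀)/(1−φ)
h = 0.072 × (1 − 0.44)/(1 − 0.2926) = 0.072 × 0.7916 = 0.0570 km

0.057 km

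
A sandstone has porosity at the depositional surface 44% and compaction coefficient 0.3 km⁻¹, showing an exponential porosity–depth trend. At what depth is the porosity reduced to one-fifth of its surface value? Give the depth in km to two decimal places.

5.36 km

n/n₀ = 1/5 ⇒ exp(−β·d) = 1/5 ⇒ d = ln(5) / β
d = 1.6094 / 0.3 = 5.365 km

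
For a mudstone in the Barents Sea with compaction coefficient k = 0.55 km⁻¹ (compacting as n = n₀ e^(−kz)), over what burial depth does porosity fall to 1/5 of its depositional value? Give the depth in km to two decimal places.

2.93 km

n/n₀ = 1/5 ⇒ exp(−k·z) = 1/5 ⇒ z = ln(5) / k
z = 1.6094 / 0.55 = 2.926 km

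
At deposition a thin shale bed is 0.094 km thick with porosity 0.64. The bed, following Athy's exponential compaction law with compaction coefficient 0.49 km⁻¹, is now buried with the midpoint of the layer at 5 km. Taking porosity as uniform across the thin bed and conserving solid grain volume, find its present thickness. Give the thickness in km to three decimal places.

0.036 km

Porosity at 5 km: φ = 0.64·exp(−0.49×5) = 0.0552
Solid-volume conservation: h(1−φ) = h₀(1−φ₀) ⇒ h = h₀·(1−φ₀)/(1−φ)
h = 0.094 × (1 − 0.64)/(1 − 0.0552) = 0.094 × 0.3810 = 0.0358 km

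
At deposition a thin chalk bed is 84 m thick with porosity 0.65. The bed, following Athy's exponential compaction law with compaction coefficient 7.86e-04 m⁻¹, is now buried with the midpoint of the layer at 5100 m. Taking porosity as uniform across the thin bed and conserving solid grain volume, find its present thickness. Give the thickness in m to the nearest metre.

Working in km (1 km = 1000 m; k in km⁻¹ = k in m⁻¹ × 1000):
Porosity at 5.1 km: phi = 0.65·exp(−0.786×5.1) = 0.0118
Solid-volume conservation: h(1−phi) = h₀(1−phi₀) ⇒ h = h₀·(1−phi₀)/(1−phi)
h = 0.084 × (1 − 0.65)/(1 − 0.0118) = 0.084 × 0.3542 = 0.0298 km

30 m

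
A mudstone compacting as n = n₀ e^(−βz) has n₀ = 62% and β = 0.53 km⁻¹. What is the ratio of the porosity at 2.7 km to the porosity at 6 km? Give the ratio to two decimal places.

5.75

n(z₁)/n(z₂) = e^(−β·z₁)/e^(−β·z₂) = e^{β(z₂−z₁)}
= exp(0.53 × 3.3) = exp(1.749) = 5.7489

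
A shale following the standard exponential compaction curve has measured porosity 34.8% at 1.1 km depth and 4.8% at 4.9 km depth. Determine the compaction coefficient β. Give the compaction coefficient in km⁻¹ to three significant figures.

0.521 km⁻¹

Athy: n(d) = n₀ e^(−βd) ⇒ n₁/n₂ = e^{β(d₂−d₁)} ⇒ β = ln(n₁/n₂)/(d₂−d₁)
β = ln(0.348/0.048) / (4.9 − 1.1) = ln(7.25) / 3.8 = 1.9810 / 3.8 = 0.5213 km⁻¹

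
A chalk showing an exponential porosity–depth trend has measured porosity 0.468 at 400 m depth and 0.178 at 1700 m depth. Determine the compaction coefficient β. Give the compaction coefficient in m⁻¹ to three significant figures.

0.000744 m⁻¹

Working in km (1 km = 1000 m; β in km⁻¹ = β in m⁻¹ × 1000):
Athy: phi(z) = phi₀ e^(−βz) ⇒ phi₁/phi₂ = e^{β(z₂−z₁)} ⇒ β = ln(phi₁/phi₂)/(z₂−z₁)
β = ln(0.468/0.178) / (1.7 − 0.4) = ln(2.629) / 1.3 = 0.9667 / 1.3 = 0.7436 km⁻¹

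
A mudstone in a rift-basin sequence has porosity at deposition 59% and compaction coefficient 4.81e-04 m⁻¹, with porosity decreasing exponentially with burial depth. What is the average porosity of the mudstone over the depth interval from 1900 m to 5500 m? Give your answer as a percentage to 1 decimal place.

Working in km (1 km = 1000 m; β in km⁻¹ = β in m⁻¹ × 1000):
⟨n⟩ = (1/(z₂−z₁)) ∫ n₀ e^(−βz) dz = n₀·(e^(−β·z₁) − e^(−β·z₂)) / (β·(z₂−z₁))
e^(−0.481×1.9) = 0.4010; e^(−0.481×5.5) = 0.0710
⟨n⟩ = 0.59 × (0.4010 − 0.0710) / (0.481 × 3.6) = 0.59 × 0.1906 = 0.1124

11.2%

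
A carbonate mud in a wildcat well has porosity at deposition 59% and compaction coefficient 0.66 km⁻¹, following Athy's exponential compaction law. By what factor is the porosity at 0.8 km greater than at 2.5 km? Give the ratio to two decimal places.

3.07

φ(Z₁)/φ(Z₂) = e^(−c·Z₁)/e^(−c·Z₂) = e^{c(Z₂−Z₁)}
= exp(0.66 × 1.7) = exp(1.122) = 3.0710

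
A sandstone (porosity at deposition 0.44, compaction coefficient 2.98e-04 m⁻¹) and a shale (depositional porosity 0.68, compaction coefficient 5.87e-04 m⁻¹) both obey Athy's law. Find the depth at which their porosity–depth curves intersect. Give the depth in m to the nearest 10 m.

Working in km (1 km = 1000 m; k in km⁻¹ = k in m⁻¹ × 1000):
Set phi₀ₐ e^(−kₐd) = phi₀ᵦ e^(−kᵦd) ⇒ ln(phi₀ₐ/phi₀ᵦ) = (kₐ − kᵦ)·d
d = ln(0.44/0.68) / (0.298 − 0.587) = -0.4353 / -0.289 = 1.506 km

1510 m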